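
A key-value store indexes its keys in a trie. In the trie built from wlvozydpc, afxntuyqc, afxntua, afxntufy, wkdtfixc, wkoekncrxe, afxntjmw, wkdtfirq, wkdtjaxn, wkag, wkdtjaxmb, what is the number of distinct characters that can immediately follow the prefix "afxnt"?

2

The children of the "afxnt" node are the distinct next characters among strings starting with "afxnt".
Characters that immediately follow "afxnt" among the stored strings: {j, u}.
That node has 2 child edges.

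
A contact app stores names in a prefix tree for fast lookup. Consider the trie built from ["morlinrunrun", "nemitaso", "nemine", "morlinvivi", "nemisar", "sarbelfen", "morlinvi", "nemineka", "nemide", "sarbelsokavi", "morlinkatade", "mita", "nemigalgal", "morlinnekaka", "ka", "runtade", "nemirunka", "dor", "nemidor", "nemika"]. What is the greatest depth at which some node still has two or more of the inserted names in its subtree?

8

Look for the deepest trie node that still has at least two words in its subtree.
"morlinvi" and "morlinvivi" agree on "morlinvi" (8 characters) before diverging; nothing deeper is shared.
Longest shared-prefix length: 8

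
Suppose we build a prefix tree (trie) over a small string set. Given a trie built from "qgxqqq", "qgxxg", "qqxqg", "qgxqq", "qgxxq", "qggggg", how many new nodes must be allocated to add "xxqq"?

4

No existing word starts with "x", so every character of "xxqq" needs a new node.
4 − 0 = 4 new nodes.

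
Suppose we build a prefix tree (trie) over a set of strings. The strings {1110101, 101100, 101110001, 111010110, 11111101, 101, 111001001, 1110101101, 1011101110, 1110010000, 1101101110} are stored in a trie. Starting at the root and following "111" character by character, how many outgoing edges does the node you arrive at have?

The children of the "111" node are the distinct next characters among strings starting with "111".
Distinct next characters after "111": 0, 1.
That node has 2 child edges.

2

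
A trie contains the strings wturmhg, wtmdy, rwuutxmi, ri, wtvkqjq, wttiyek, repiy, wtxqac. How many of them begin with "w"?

5

Traverse to the node for "w", then collect every word in that subtree.
Matches: "wtmdy", "wttiyek", "wturmhg", "wtvkqjq", "wtxqac"
Count: 5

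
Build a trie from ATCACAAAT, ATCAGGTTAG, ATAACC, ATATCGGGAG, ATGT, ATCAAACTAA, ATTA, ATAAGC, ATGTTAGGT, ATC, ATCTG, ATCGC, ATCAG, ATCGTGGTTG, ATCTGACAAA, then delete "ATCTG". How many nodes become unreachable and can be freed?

A node on "ATCTG"'s path can go only if nothing else ends at it or branches off below it.
Every node on "ATCTG" is still needed (e.g. by "ATCTGACAAA"), so nothing is freed.
Nodes removed: 0

0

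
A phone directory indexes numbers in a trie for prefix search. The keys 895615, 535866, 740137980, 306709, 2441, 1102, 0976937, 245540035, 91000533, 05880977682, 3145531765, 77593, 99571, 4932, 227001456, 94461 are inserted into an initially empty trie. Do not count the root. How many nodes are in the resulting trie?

100

Trace insertions, counting only characters that open a new branch:
  "895615" → 6 new (8, 9, 5, 6, 1, 5)
  "535866" → 6 new (5, 3, 5, 8, 6, 6)
  "740137980" → 9 new (7, 4, 0, 1, 3, 7, 9, 8, 0)
  "306709" → 6 new (3, 0, 6, 7, 0, 9)
  "2441" → 4 new (2, 4, 4, 1)
  "1102" → 4 new (1, 1, 0, 2)
  "0976937" → 7 new (0, 9, 7, 6, 9, 3, 7)
  "245540035" → prefix "24" already present; 7 new (5, 5, 4, 0, 0, 3, 5)
  "91000533" → 8 new (9, 1, 0, 0, 0, 5, 3, 3)
  "05880977682" → prefix "0" already present; 10 new (5, 8, 8, 0, 9, 7, 7, 6, 8, 2)
  "3145531765" → prefix "3" already present; 9 new (1, 4, 5, 5, 3, 1, 7, 6, 5)
  "77593" → prefix "7" already present; 4 new (7, 5, 9, 3)
  "99571" → prefix "9" already present; 4 new (9, 5, 7, 1)
  "4932" → 4 new (4, 9, 3, 2)
  "227001456" → prefix "2" already present; 8 new (2, 7, 0, 0, 1, 4, 5, 6)
  "94461" → prefix "9" already present; 4 new (4, 4, 6, 1)
Total nodes = 6 + 6 + 9 + 6 + 4 + 4 + 7 + 7 + 8 + 10 + 9 + 4 + 4 + 4 + 8 + 4 = 100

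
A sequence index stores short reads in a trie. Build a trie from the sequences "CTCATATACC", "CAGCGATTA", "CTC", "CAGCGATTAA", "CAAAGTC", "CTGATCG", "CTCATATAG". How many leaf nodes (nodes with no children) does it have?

5

Leaves are exactly the stored words that no other stored word extends.
Those words: "CAAAGTC", "CAGCGATTAA", "CTCATATACC", "CTCATATAG", "CTGATCG"
Leaf count: 5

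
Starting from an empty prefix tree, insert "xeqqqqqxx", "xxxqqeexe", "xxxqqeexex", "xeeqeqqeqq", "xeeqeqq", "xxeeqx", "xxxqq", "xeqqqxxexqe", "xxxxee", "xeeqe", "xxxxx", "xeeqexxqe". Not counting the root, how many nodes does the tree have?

Count nodes per top-level branch (shared prefixes stored once):
  'x'-branch (xeeqe, xeeqeqq, xeeqeqqeqq, xeeqexxqe, xeqqqqqxx, xeqqqxxexqe, xxeeqx, xxxqq, xxxqqeexe, xxxqqeexex, xxxxee, xxxxx): 44 nodes
Sum: 44

44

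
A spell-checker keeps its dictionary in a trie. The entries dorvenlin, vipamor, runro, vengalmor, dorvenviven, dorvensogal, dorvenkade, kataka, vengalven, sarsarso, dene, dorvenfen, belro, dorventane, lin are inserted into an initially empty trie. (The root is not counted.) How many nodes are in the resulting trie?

For each word, the new-node count is its length minus the longest prefix already in the trie:
  "dorvenlin" → 9 new (d, o, r, v, e, n, l, i, n)
  "vipamor" → 7 new (v, i, p, a, m, o, r)
  "runro" → 5 new (r, u, n, r, o)
  "vengalmor" → prefix "v" already present; 8 new (e, n, g, a, l, m, o, r)
  "dorvenviven" → prefix "dorven" already present; 5 new (v, i, v, e, n)
  "dorvensogal" → prefix "dorven" already present; 5 new (s, o, g, a, l)
  "dorvenkade" → prefix "dorven" already present; 4 new (k, a, d, e)
  "kataka" → 6 new (k, a, t, a, k, a)
  "vengalven" → prefix "vengal" already present; 3 new (v, e, n)
  "sarsarso" → 8 new (s, a, r, s, a, r, s, o)
  "dene" → prefix "d" already present; 3 new (e, n, e)
  "dorvenfen" → prefix "dorven" already present; 3 new (f, e, n)
  "belro" → 5 new (b, e, l, r, o)
  "dorventane" → prefix "dorven" already present; 4 new (t, a, n, e)
  "lin" → 3 new (l, i, n)
Total nodes = 9 + 7 + 5 + 8 + 5 + 5 + 4 + 6 + 3 + 8 + 3 + 3 + 5 + 4 + 3 = 78

78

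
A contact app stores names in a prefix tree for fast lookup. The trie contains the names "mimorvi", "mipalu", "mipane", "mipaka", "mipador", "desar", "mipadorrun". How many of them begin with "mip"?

Traverse to the node for "mip", then collect every word in that subtree.
Matches: "mipador", "mipadorrun", "mipaka", "mipalu", "mipane"
Count: 5

5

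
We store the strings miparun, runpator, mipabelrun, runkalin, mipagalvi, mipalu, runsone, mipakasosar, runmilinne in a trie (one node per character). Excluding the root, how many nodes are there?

51

For each word, the new-node count is its length minus the longest prefix already in the trie:
  "miparun" → 7 new (m, i, p, a, r, u, n)
  "runpator" → 8 new (r, u, n, p, a, t, o, r)
  "mipabelrun" → prefix "mipa" already present; 6 new (b, e, l, r, u, n)
  "runkalin" → prefix "run" already present; 5 new (k, a, l, i, n)
  "mipagalvi" → prefix "mipa" already present; 5 new (g, a, l, v, i)
  "mipalu" → prefix "mipa" already present; 2 new (l, u)
  "runsone" → prefix "run" already present; 4 new (s, o, n, e)
  "mipakasosar" → prefix "mipa" already present; 7 new (k, a, s, o, s, a, r)
  "runmilinne" → prefix "run" already present; 7 new (m, i, l, i, n, n, e)
Total nodes = 7 + 8 + 6 + 5 + 5 + 2 + 4 + 7 + 7 = 51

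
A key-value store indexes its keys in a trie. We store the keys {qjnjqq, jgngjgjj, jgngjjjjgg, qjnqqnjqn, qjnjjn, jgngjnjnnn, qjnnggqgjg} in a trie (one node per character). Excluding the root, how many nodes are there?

Count nodes per top-level branch (shared prefixes stored once):
  'j'-branch (jgngjgjj, jgngjjjjgg, jgngjnjnnn): 18 nodes
  'q'-branch (qjnjjn, qjnjqq, qjnnggqgjg, qjnqqnjqn): 21 nodes
Sum: 39

39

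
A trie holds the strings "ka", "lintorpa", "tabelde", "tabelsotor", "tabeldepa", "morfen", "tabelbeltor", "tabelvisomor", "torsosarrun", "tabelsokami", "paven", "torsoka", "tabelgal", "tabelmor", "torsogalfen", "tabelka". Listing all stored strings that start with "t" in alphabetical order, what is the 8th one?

DFS of the "t" subtree visits, in order: "tabelbeltor", "tabelde", "tabeldepa", "tabelgal", "tabelka", "tabelmor", "tabelsokami", "tabelsotor", "tabelvisomor", "torsogalfen", "torsoka", "torsosarrun"
Position 8: tabelsotor

tabelsotor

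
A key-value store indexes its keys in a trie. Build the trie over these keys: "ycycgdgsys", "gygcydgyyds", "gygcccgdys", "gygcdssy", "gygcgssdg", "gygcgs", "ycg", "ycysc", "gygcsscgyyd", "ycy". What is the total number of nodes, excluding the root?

46

Trace insertions, counting only characters that open a new branch:
  "ycycgdgsys" → 10 new (y, c, y, c, g, d, g, s, y, s)
  "gygcydgyyds" → 11 new (g, y, g, c, y, d, g, y, y, d, s)
  "gygcccgdys" → prefix "gygc" already present; 6 new (c, c, g, d, y, s)
  "gygcdssy" → prefix "gygc" already present; 4 new (d, s, s, y)
  "gygcgssdg" → prefix "gygc" already present; 5 new (g, s, s, d, g)
  "gygcgs" → prefix "gygcgs" already present; 0 new (none)
  "ycg" → prefix "yc" already present; 1 new (g)
  "ycysc" → prefix "ycy" already present; 2 new (s, c)
  "gygcsscgyyd" → prefix "gygc" already present; 7 new (s, s, c, g, y, y, d)
  "ycy" → prefix "ycy" already present; 0 new (none)
Total nodes = 10 + 11 + 6 + 4 + 5 + 0 + 1 + 2 + 7 + 0 = 46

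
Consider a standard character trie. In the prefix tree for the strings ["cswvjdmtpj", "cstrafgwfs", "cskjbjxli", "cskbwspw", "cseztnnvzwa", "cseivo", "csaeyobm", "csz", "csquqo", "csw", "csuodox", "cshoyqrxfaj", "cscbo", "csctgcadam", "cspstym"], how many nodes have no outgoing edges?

Leaves are exactly the stored words that no other stored word extends.
Those words: "csaeyobm", "cscbo", "csctgcadam", "cseivo", "cseztnnvzwa", "cshoyqrxfaj", "cskbwspw", "cskjbjxli", "cspstym", "csquqo", "cstrafgwfs", "csuodox", "cswvjdmtpj", "csz"
Leaf count: 14

14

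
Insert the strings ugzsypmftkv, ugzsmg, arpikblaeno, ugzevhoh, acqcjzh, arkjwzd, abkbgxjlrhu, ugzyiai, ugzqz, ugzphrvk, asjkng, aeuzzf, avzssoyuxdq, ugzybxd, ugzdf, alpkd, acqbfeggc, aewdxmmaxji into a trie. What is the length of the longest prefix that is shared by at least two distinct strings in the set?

4

Equivalently: take the maximum, over all pairs, of their longest common prefix length.
"ugzsmg" and "ugzsypmftkv" agree on "ugzs" (4 characters) before diverging; nothing deeper is shared.
Longest shared-prefix length: 4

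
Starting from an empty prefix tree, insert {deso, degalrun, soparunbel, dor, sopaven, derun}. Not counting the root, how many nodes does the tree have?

28

Count nodes per top-level branch (shared prefixes stored once):
  'd'-branch (degalrun, derun, deso, dor): 15 nodes
  's'-branch (soparunbel, sopaven): 13 nodes
Sum: 28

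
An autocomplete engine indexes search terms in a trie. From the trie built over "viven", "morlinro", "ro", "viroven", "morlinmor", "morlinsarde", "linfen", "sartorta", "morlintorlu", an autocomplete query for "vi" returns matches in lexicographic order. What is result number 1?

viroven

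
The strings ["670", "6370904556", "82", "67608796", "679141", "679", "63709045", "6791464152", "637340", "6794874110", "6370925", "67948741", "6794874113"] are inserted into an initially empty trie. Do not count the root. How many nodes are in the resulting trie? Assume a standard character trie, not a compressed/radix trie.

42

Insert word by word; a character creates a node only if that edge doesn't already exist:
  "670" → 3 new (6, 7, 0)
  "6370904556" → prefix "6" already present; 9 new (3, 7, 0, 9, 0, 4, 5, 5, 6)
  "82" → 2 new (8, 2)
  "67608796" → prefix "67" already present; 6 new (6, 0, 8, 7, 9, 6)
  "679141" → prefix "67" already present; 4 new (9, 1, 4, 1)
  "679" → prefix "679" already present; 0 new (none)
  "63709045" → prefix "63709045" already present; 0 new (none)
  "6791464152" → prefix "67914" already present; 5 new (6, 4, 1, 5, 2)
  "637340" → prefix "637" already present; 3 new (3, 4, 0)
  "6794874110" → prefix "679" already present; 7 new (4, 8, 7, 4, 1, 1, 0)
  "6370925" → prefix "63709" already present; 2 new (2, 5)
  "67948741" → prefix "67948741" already present; 0 new (none)
  "6794874113" → prefix "679487411" already present; 1 new (3)
Total nodes = 3 + 9 + 2 + 6 + 4 + 0 + 0 + 5 + 3 + 7 + 2 + 0 + 1 = 42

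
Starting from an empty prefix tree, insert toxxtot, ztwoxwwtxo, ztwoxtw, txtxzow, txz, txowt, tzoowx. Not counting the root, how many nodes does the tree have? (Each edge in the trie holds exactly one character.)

Trie structure (* marks end of a word):
(root)
├─ t
│  ├─ o
│  │  └─ x
│  │     └─ x
│  │        └─ t
│  │           └─ o
│  │              └─ t *
│  ├─ x
│  │  ├─ o
│  │  │  └─ w
│  │  │     └─ t *
│  │  ├─ t
│  │  │  └─ x
│  │  │     └─ z
│  │  │        └─ o
│  │  │           └─ w *
│  │  └─ z *
│  └─ z
│     └─ o
│        └─ o
│           └─ w
│              └─ x *
└─ z
   └─ t
      └─ w
         └─ o
            └─ x
               ├─ t
               │  └─ w *
               └─ w
                  └─ w
                     └─ t
                        └─ x
                           └─ o *
Counting every labelled node above: 34.

34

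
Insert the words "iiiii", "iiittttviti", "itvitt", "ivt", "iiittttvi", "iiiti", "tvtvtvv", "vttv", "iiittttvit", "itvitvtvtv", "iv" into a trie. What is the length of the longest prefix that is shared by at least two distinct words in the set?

Look for the deepest trie node that still has at least two words in its subtree.
e.g. "iiittttvit" and "iiittttviti" share the prefix "iiittttvit" of length 10; no pair shares a longer one.
Longest shared-prefix length: 10

10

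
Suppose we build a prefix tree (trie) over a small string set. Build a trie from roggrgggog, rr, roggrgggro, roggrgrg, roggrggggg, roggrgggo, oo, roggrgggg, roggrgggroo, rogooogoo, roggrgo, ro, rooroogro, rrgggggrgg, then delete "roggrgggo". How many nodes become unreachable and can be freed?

0

A node on "roggrgggo"'s path can go only if nothing else ends at it or branches off below it.
Every node on "roggrgggo" is still needed (e.g. by "roggrgggog"), so nothing is freed.
Nodes removed: 0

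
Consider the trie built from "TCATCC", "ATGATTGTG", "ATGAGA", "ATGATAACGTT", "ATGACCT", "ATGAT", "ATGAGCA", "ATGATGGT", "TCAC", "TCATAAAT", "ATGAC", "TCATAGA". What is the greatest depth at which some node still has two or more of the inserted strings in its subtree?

5

The deepest shared node is where two words last agree before diverging.
"ATGAC" and "ATGACCT" agree on "ATGAC" (5 characters) before diverging; nothing deeper is shared.
Longest shared-prefix length: 5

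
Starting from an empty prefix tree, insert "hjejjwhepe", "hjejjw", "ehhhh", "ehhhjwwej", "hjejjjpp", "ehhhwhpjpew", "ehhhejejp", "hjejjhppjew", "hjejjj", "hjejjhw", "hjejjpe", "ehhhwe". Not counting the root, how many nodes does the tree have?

45

Count nodes per top-level branch (shared prefixes stored once):
  'e'-branch (ehhhejejp, ehhhh, ehhhjwwej, ehhhwe, ehhhwhpjpew): 23 nodes
  'h'-branch (hjejjhppjew, hjejjhw, hjejjj, hjejjjpp, hjejjpe, hjejjw, hjejjwhepe): 22 nodes
Sum: 45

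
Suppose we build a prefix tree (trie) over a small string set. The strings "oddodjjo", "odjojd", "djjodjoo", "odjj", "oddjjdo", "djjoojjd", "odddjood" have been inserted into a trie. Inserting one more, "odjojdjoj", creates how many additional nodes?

The longest prefix of "odjojdjoj" already in the trie is "odjojd" (length 6).
Each of the 3 remaining characters creates one node.

3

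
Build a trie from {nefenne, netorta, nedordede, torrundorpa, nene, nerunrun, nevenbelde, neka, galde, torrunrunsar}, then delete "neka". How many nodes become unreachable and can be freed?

Walk "neka" from the leaf back toward the root, removing each node that no remaining word uses.
The suffix "ka" (2 nodes) is used only by "neka"; the node for "ne" still has the child "f", so pruning stops there.
Nodes removed: 2

2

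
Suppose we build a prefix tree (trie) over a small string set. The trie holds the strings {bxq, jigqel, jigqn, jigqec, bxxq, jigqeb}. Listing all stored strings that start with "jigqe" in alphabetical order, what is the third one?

DFS of the "jigqe" subtree visits, in order: "jigqeb", "jigqec", "jigqel"
Position 3: jigqel

jigqel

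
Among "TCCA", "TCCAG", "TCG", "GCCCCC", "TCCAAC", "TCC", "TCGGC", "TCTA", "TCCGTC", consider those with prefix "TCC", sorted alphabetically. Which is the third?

Filter for "TCC…" and sort: "TCC", "TCCA", "TCCAAC", "TCCAG", "TCCGTC"
The 3rd is TCCAAC.

TCCAAC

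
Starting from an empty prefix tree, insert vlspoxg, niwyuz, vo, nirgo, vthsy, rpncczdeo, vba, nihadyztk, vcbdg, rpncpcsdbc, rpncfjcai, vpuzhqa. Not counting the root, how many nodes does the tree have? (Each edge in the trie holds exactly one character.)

Trace insertions, counting only characters that open a new branch:
  "vlspoxg" → 7 new (v, l, s, p, o, x, g)
  "niwyuz" → 6 new (n, i, w, y, u, z)
  "vo" → prefix "v" already present; 1 new (o)
  "nirgo" → prefix "ni" already present; 3 new (r, g, o)
  "vthsy" → prefix "v" already present; 4 new (t, h, s, y)
  "rpncczdeo" → 9 new (r, p, n, c, c, z, d, e, o)
  "vba" → prefix "v" already present; 2 new (b, a)
  "nihadyztk" → prefix "ni" already present; 7 new (h, a, d, y, z, t, k)
  "vcbdg" → prefix "v" already present; 4 new (c, b, d, g)
  "rpncpcsdbc" → prefix "rpnc" already present; 6 new (p, c, s, d, b, c)
  "rpncfjcai" → prefix "rpnc" already present; 5 new (f, j, c, a, i)
  "vpuzhqa" → prefix "v" already present; 6 new (p, u, z, h, q, a)
Total nodes = 7 + 6 + 1 + 3 + 4 + 9 + 2 + 7 + 4 + 6 + 5 + 6 = 60

60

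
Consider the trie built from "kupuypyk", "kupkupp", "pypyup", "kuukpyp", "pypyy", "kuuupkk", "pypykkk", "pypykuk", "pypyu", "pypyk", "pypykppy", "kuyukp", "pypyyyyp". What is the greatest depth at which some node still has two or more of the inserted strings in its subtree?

5

Equivalently: take the maximum, over all pairs, of their longest common prefix length.
e.g. "pypyk" and "pypykkk" share the prefix "pypyk" of length 5; no pair shares a longer one.
Longest shared-prefix length: 5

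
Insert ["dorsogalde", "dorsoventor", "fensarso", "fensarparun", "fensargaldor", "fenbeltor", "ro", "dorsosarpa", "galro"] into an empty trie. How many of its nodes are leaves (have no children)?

9

Leaves are exactly the stored words that no other stored word extends.
Those words: "dorsogalde", "dorsosarpa", "dorsoventor", "fenbeltor", "fensargaldor", "fensarparun", "fensarso", "galro", "ro"
Leaf count: 9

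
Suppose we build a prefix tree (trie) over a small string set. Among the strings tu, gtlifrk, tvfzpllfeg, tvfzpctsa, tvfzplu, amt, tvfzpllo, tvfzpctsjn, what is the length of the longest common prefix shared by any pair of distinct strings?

8

Equivalently: take the maximum, over all pairs, of their longest common prefix length.
e.g. "tvfzpctsa" and "tvfzpctsjn" share the prefix "tvfzpcts" of length 8; no pair shares a longer one.
Longest shared-prefix length: 8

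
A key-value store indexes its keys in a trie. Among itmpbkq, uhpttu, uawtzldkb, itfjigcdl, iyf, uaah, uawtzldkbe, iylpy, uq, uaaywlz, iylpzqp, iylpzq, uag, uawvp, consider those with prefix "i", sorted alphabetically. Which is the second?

itmpbkq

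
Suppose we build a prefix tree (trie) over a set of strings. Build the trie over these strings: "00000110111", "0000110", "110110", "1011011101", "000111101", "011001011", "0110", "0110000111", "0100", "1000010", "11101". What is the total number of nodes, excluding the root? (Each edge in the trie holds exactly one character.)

58

Count nodes per top-level branch (shared prefixes stored once):
  '0'-branch (00000110111, 0000110, 000111101, 0100, 0110, 0110000111, 011001011): 35 nodes
  '1'-branch (1000010, 1011011101, 110110, 11101): 23 nodes
Sum: 58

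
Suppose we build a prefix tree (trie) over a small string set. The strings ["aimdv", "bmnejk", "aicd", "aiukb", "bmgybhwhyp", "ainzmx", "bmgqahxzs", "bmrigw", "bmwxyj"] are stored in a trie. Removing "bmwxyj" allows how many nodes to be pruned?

4

A node on "bmwxyj"'s path can go only if nothing else ends at it or branches off below it.
The suffix "wxyj" (4 nodes) is used only by "bmwxyj"; the node for "bm" still has the child "n", so pruning stops there.
Nodes removed: 4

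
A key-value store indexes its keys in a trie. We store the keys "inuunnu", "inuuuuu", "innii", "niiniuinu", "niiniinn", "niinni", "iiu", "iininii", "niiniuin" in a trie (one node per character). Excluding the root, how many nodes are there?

Count nodes per top-level branch (shared prefixes stored once):
  'i'-branch (iininii, iiu, innii, inuunnu, inuuuuu): 20 nodes
  'n'-branch (niiniinn, niiniuin, niiniuinu, niinni): 14 nodes
Sum: 34

34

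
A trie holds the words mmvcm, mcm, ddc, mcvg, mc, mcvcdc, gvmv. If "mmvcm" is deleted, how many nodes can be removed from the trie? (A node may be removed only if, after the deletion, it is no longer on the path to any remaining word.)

4

After clearing the end-marker at "mmvcm", prune upward until reaching a node still needed by another word.
The suffix "mvcm" (4 nodes) is used only by "mmvcm"; the node for "m" still has the child "c", so pruning stops there.
Nodes removed: 4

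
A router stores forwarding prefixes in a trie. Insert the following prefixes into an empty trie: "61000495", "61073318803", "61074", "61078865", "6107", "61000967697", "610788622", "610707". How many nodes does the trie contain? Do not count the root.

31

Insert word by word; a character creates a node only if that edge doesn't already exist:
  "61000495" → 8 new (6, 1, 0, 0, 0, 4, 9, 5)
  "61073318803" → prefix "610" already present; 8 new (7, 3, 3, 1, 8, 8, 0, 3)
  "61074" → prefix "6107" already present; 1 new (4)
  "61078865" → prefix "6107" already present; 4 new (8, 8, 6, 5)
  "6107" → prefix "6107" already present; 0 new (none)
  "61000967697" → prefix "61000" already present; 6 new (9, 6, 7, 6, 9, 7)
  "610788622" → prefix "6107886" already present; 2 new (2, 2)
  "610707" → prefix "6107" already present; 2 new (0, 7)
Total nodes = 8 + 8 + 1 + 4 + 0 + 6 + 2 + 2 = 31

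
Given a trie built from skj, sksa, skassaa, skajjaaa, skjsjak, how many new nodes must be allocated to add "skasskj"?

Walking "skasskj" from the root, the first 5 characters ("skass") follow existing edges; "k" is the first miss.
So 7 − 5 = 2 new nodes.

2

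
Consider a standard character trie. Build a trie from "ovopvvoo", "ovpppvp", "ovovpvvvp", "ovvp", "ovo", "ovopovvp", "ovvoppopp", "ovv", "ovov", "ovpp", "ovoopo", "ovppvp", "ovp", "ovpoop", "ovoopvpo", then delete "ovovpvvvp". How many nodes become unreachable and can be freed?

5

Walk "ovovpvvvp" from the leaf back toward the root, removing each node that no remaining word uses.
The suffix "pvvvp" (5 nodes) is used only by "ovovpvvvp"; "ovov" is itself a stored word, so pruning stops there.
Nodes removed: 5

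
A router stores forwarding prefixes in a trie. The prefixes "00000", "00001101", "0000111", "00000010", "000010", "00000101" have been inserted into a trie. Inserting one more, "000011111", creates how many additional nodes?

2

Walking "000011111" from the root, the first 7 characters ("0000111") follow existing edges; "1" is the first miss.
Each of the 2 remaining characters creates one node.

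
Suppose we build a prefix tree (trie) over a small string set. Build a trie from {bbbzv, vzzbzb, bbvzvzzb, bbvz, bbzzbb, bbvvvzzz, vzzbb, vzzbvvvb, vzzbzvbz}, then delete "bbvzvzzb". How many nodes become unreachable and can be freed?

Walk "bbvzvzzb" from the leaf back toward the root, removing each node that no remaining word uses.
The suffix "vzzb" (4 nodes) is used only by "bbvzvzzb"; "bbvz" is itself a stored word, so pruning stops there.
Nodes removed: 4

4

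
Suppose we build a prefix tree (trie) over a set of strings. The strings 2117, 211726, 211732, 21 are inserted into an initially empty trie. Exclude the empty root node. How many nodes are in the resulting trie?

Insert word by word; a character creates a node only if that edge doesn't already exist:
  "2117" → 4 new (2, 1, 1, 7)
  "211726" → prefix "2117" already present; 2 new (2, 6)
  "211732" → prefix "2117" already present; 2 new (3, 2)
  "21" → prefix "21" already present; 0 new (none)
Total nodes = 4 + 2 + 2 + 0 = 8

8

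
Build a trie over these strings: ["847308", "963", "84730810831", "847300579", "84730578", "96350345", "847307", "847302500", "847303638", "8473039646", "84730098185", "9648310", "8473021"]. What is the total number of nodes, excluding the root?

Insert word by word; a character creates a node only if that edge doesn't already exist:
  "847308" → 6 new (8, 4, 7, 3, 0, 8)
  "963" → 3 new (9, 6, 3)
  "84730810831" → prefix "847308" already present; 5 new (1, 0, 8, 3, 1)
  "847300579" → prefix "84730" already present; 4 new (0, 5, 7, 9)
  "84730578" → prefix "84730" already present; 3 new (5, 7, 8)
  "96350345" → prefix "963" already present; 5 new (5, 0, 3, 4, 5)
  "847307" → prefix "84730" already present; 1 new (7)
  "847302500" → prefix "84730" already present; 4 new (2, 5, 0, 0)
  "847303638" → prefix "84730" already present; 4 new (3, 6, 3, 8)
  "8473039646" → prefix "847303" already present; 4 new (9, 6, 4, 6)
  "84730098185" → prefix "847300" already present; 5 new (9, 8, 1, 8, 5)
  "9648310" → prefix "96" already present; 5 new (4, 8, 3, 1, 0)
  "8473021" → prefix "847302" already present; 1 new (1)
Total nodes = 6 + 3 + 5 + 4 + 3 + 5 + 1 + 4 + 4 + 4 + 5 + 5 + 1 = 50

50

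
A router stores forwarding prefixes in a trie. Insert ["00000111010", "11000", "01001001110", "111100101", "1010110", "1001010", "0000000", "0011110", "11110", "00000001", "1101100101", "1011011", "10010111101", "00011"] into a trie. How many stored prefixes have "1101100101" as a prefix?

Filter for entries beginning with "1101100101":
Matches: "1101100101"
Count: 1

1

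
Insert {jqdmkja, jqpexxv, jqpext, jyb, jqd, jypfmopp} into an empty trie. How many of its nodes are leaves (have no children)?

5

A leaf is a node with no children — equivalently, the end of a word that is not a proper prefix of any other stored word.
Those words: "jqdmkja", "jqpext", "jqpexxv", "jyb", "jypfmopp"
Leaf count: 5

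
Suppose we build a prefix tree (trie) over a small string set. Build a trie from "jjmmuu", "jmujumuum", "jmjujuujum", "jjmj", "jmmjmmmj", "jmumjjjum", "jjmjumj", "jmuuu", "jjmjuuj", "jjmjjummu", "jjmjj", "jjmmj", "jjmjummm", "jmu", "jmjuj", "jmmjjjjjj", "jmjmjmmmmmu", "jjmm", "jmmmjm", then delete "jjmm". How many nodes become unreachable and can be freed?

0

After clearing the end-marker at "jjmm", prune upward until reaching a node still needed by another word.
Every node on "jjmm" is still needed (e.g. by "jjmmuu"), so nothing is freed.
Nodes removed: 0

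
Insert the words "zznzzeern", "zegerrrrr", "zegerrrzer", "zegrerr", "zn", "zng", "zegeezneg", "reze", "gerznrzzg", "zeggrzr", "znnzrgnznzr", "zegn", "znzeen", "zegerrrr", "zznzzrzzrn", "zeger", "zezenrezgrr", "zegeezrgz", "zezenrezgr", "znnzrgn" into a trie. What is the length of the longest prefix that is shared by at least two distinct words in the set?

Look for the deepest trie node that still has at least two words in its subtree.
"zezenrezgr" and "zezenrezgrr" agree on "zezenrezgr" (10 characters) before diverging; nothing deeper is shared.
Longest shared-prefix length: 10

10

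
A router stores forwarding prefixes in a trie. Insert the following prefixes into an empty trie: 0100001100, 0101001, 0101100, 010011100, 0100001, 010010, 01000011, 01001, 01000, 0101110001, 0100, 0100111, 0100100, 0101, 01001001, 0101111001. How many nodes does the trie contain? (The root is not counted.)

34

Insert word by word; a character creates a node only if that edge doesn't already exist:
  "0100001100" → 10 new (0, 1, 0, 0, 0, 0, 1, 1, 0, 0)
  "0101001" → prefix "010" already present; 4 new (1, 0, 0, 1)
  "0101100" → prefix "0101" already present; 3 new (1, 0, 0)
  "010011100" → prefix "0100" already present; 5 new (1, 1, 1, 0, 0)
  "0100001" → prefix "0100001" already present; 0 new (none)
  "010010" → prefix "01001" already present; 1 new (0)
  "01000011" → prefix "01000011" already present; 0 new (none)
  "01001" → prefix "01001" already present; 0 new (none)
  "01000" → prefix "01000" already present; 0 new (none)
  "0101110001" → prefix "01011" already present; 5 new (1, 0, 0, 0, 1)
  "0100" → prefix "0100" already present; 0 new (none)
  "0100111" → prefix "0100111" already present; 0 new (none)
  "0100100" → prefix "010010" already present; 1 new (0)
  "0101" → prefix "0101" already present; 0 new (none)
  "01001001" → prefix "0100100" already present; 1 new (1)
  "0101111001" → prefix "010111" already present; 4 new (1, 0, 0, 1)
Total nodes = 10 + 4 + 3 + 5 + 0 + 1 + 0 + 0 + 0 + 5 + 0 + 0 + 1 + 0 + 1 + 4 = 34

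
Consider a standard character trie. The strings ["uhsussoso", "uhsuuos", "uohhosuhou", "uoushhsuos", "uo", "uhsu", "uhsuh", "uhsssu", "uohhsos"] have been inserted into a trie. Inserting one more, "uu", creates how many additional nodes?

1

Walking "uu" from the root, the first 1 characters ("u") follow existing edges; "u" is the first miss.
Each of the 1 remaining characters creates one node.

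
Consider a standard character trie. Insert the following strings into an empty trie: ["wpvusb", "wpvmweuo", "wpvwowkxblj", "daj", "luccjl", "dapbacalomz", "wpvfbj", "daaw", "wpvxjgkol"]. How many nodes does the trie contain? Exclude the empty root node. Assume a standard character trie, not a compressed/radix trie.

48

For each word, the new-node count is its length minus the longest prefix already in the trie:
  "wpvusb" → 6 new (w, p, v, u, s, b)
  "wpvmweuo" → prefix "wpv" already present; 5 new (m, w, e, u, o)
  "wpvwowkxblj" → prefix "wpv" already present; 8 new (w, o, w, k, x, b, l, j)
  "daj" → 3 new (d, a, j)
  "luccjl" → 6 new (l, u, c, c, j, l)
  "dapbacalomz" → prefix "da" already present; 9 new (p, b, a, c, a, l, o, m, z)
  "wpvfbj" → prefix "wpv" already present; 3 new (f, b, j)
  "daaw" → prefix "da" already present; 2 new (a, w)
  "wpvxjgkol" → prefix "wpv" already present; 6 new (x, j, g, k, o, l)
Total nodes = 6 + 5 + 8 + 3 + 6 + 9 + 3 + 2 + 6 = 48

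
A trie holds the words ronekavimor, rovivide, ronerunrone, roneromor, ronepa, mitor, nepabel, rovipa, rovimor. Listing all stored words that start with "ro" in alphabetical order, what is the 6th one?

rovipa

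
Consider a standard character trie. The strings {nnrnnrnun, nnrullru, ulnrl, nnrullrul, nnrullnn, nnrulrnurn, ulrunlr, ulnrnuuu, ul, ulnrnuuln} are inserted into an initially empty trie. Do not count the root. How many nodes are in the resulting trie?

38

Trace insertions, counting only characters that open a new branch:
  "nnrnnrnun" → 9 new (n, n, r, n, n, r, n, u, n)
  "nnrullru" → prefix "nnr" already present; 5 new (u, l, l, r, u)
  "ulnrl" → 5 new (u, l, n, r, l)
  "nnrullrul" → prefix "nnrullru" already present; 1 new (l)
  "nnrullnn" → prefix "nnrull" already present; 2 new (n, n)
  "nnrulrnurn" → prefix "nnrul" already present; 5 new (r, n, u, r, n)
  "ulrunlr" → prefix "ul" already present; 5 new (r, u, n, l, r)
  "ulnrnuuu" → prefix "ulnr" already present; 4 new (n, u, u, u)
  "ul" → prefix "ul" already present; 0 new (none)
  "ulnrnuuln" → prefix "ulnrnuu" already present; 2 new (l, n)
Total nodes = 9 + 5 + 5 + 1 + 2 + 5 + 5 + 4 + 0 + 2 = 38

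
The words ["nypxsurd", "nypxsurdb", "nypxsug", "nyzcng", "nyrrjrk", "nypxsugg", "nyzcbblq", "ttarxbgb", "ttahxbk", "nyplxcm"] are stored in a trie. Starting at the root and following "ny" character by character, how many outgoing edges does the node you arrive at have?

3

Follow the path "ny" to its node, then look at its outgoing edges.
Distinct next characters after "ny": p, r, z.
That node has 3 child edges.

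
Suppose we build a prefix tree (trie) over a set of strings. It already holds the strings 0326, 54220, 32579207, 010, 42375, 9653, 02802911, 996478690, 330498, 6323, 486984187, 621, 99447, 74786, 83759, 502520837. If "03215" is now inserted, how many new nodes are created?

2

"032" is already a path in the trie; the remaining "15" must be added.
So 5 − 3 = 2 new nodes.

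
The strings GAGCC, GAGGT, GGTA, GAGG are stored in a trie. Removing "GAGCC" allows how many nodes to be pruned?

A node on "GAGCC"'s path can go only if nothing else ends at it or branches off below it.
The suffix "CC" (2 nodes) is used only by "GAGCC"; the node for "GAG" still has the child "G", so pruning stops there.
Nodes removed: 2

2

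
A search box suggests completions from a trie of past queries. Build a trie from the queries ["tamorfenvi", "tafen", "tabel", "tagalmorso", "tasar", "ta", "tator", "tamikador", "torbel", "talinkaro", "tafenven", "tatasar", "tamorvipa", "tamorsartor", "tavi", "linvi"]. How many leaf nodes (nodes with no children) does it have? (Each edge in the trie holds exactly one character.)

A leaf is a node with no children — equivalently, the end of a word that is not a proper prefix of any other stored word.
Those words: "linvi", "tabel", "tafenven", "tagalmorso", "talinkaro", "tamikador", "tamorfenvi", "tamorsartor", "tamorvipa", "tasar", "tatasar", "tator", "tavi", "torbel"
Leaf count: 14

14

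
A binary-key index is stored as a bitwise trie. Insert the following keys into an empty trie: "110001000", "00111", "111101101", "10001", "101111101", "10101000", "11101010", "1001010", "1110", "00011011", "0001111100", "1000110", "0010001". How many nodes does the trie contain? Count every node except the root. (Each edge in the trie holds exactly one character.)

For each word, the new-node count is its length minus the longest prefix already in the trie:
  "110001000" → 9 new (1, 1, 0, 0, 0, 1, 0, 0, 0)
  "00111" → 5 new (0, 0, 1, 1, 1)
  "111101101" → prefix "11" already present; 7 new (1, 1, 0, 1, 1, 0, 1)
  "10001" → prefix "1" already present; 4 new (0, 0, 0, 1)
  "101111101" → prefix "10" already present; 7 new (1, 1, 1, 1, 1, 0, 1)
  "10101000" → prefix "101" already present; 5 new (0, 1, 0, 0, 0)
  "11101010" → prefix "111" already present; 5 new (0, 1, 0, 1, 0)
  "1001010" → prefix "100" already present; 4 new (1, 0, 1, 0)
  "1110" → prefix "1110" already present; 0 new (none)
  "00011011" → prefix "00" already present; 6 new (0, 1, 1, 0, 1, 1)
  "0001111100" → prefix "00011" already present; 5 new (1, 1, 1, 0, 0)
  "1000110" → prefix "10001" already present; 2 new (1, 0)
  "0010001" → prefix "001" already present; 4 new (0, 0, 0, 1)
Total nodes = 9 + 5 + 7 + 4 + 7 + 5 + 5 + 4 + 0 + 6 + 5 + 2 + 4 = 63

63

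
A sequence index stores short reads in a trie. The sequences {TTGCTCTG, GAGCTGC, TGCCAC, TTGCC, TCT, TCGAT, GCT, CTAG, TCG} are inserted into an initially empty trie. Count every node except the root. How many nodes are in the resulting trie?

32

For each word, the new-node count is its length minus the longest prefix already in the trie:
  "TTGCTCTG" → 8 new (T, T, G, C, T, C, T, G)
  "GAGCTGC" → 7 new (G, A, G, C, T, G, C)
  "TGCCAC" → prefix "T" already present; 5 new (G, C, C, A, C)
  "TTGCC" → prefix "TTGC" already present; 1 new (C)
  "TCT" → prefix "T" already present; 2 new (C, T)
  "TCGAT" → prefix "TC" already present; 3 new (G, A, T)
  "GCT" → prefix "G" already present; 2 new (C, T)
  "CTAG" → 4 new (C, T, A, G)
  "TCG" → prefix "TCG" already present; 0 new (none)
Total nodes = 8 + 7 + 5 + 1 + 2 + 3 + 2 + 4 + 0 = 32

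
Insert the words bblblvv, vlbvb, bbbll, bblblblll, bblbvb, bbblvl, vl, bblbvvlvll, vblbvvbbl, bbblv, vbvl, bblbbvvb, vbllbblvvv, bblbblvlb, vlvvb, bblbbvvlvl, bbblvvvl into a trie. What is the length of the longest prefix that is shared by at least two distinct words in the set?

7

Look for the deepest trie node that still has at least two words in its subtree.
e.g. "bblbbvvb" and "bblbbvvlvl" share the prefix "bblbbvv" of length 7; no pair shares a longer one.
Longest shared-prefix length: 7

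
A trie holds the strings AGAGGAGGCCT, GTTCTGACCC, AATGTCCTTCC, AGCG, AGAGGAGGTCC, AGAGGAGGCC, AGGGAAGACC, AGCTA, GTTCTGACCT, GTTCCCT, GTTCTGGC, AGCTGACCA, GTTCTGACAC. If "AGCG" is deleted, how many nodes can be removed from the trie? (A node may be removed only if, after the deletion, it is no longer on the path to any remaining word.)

Walk "AGCG" from the leaf back toward the root, removing each node that no remaining word uses.
The suffix "G" (1 node) is used only by "AGCG"; the node for "AGC" still has the child "T", so pruning stops there.
Nodes removed: 1

1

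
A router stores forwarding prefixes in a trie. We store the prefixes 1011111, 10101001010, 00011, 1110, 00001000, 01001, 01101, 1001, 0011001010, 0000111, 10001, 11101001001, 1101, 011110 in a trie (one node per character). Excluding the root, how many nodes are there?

Insert word by word; a character creates a node only if that edge doesn't already exist:
  "1011111" → 7 new (1, 0, 1, 1, 1, 1, 1)
  "10101001010" → prefix "101" already present; 8 new (0, 1, 0, 0, 1, 0, 1, 0)
  "00011" → 5 new (0, 0, 0, 1, 1)
  "1110" → prefix "1" already present; 3 new (1, 1, 0)
  "00001000" → prefix "000" already present; 5 new (0, 1, 0, 0, 0)
  "01001" → prefix "0" already present; 4 new (1, 0, 0, 1)
  "01101" → prefix "01" already present; 3 new (1, 0, 1)
  "1001" → prefix "10" already present; 2 new (0, 1)
  "0011001010" → prefix "00" already present; 8 new (1, 1, 0, 0, 1, 0, 1, 0)
  "0000111" → prefix "00001" already present; 2 new (1, 1)
  "10001" → prefix "100" already present; 2 new (0, 1)
  "11101001001" → prefix "1110" already present; 7 new (1, 0, 0, 1, 0, 0, 1)
  "1101" → prefix "11" already present; 2 new (0, 1)
  "011110" → prefix "011" already present; 3 new (1, 1, 0)
Total nodes = 7 + 8 + 5 + 3 + 5 + 4 + 3 + 2 + 8 + 2 + 2 + 7 + 2 + 3 = 61

61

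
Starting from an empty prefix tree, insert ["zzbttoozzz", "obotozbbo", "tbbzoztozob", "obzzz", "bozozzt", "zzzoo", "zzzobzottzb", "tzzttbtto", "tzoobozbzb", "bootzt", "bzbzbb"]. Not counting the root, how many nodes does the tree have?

75

Trace insertions, counting only characters that open a new branch:
  "zzbttoozzz" → 10 new (z, z, b, t, t, o, o, z, z, z)
  "obotozbbo" → 9 new (o, b, o, t, o, z, b, b, o)
  "tbbzoztozob" → 11 new (t, b, b, z, o, z, t, o, z, o, b)
  "obzzz" → prefix "ob" already present; 3 new (z, z, z)
  "bozozzt" → 7 new (b, o, z, o, z, z, t)
  "zzzoo" → prefix "zz" already present; 3 new (z, o, o)
  "zzzobzottzb" → prefix "zzzo" already present; 7 new (b, z, o, t, t, z, b)
  "tzzttbtto" → prefix "t" already present; 8 new (z, z, t, t, b, t, t, o)
  "tzoobozbzb" → prefix "tz" already present; 8 new (o, o, b, o, z, b, z, b)
  "bootzt" → prefix "bo" already present; 4 new (o, t, z, t)
  "bzbzbb" → prefix "b" already present; 5 new (z, b, z, b, b)
Total nodes = 10 + 9 + 11 + 3 + 7 + 3 + 7 + 8 + 8 + 4 + 5 = 75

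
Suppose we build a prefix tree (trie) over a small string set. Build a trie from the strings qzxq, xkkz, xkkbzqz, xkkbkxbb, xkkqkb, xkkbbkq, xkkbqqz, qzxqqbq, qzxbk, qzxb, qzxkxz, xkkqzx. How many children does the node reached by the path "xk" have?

1

Follow the path "xk" to its node, then look at its outgoing edges.
Distinct next characters after "xk": k.
That node has 1 child edge.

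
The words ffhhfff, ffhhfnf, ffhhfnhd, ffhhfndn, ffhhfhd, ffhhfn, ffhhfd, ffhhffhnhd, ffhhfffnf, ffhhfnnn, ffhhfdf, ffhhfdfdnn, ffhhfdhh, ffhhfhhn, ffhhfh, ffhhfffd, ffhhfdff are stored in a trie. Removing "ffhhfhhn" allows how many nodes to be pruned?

After clearing the end-marker at "ffhhfhhn", prune upward until reaching a node still needed by another word.
The suffix "hn" (2 nodes) is used only by "ffhhfhhn"; the node for "ffhhfh" still has the child "d", so pruning stops there.
Nodes removed: 2

2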